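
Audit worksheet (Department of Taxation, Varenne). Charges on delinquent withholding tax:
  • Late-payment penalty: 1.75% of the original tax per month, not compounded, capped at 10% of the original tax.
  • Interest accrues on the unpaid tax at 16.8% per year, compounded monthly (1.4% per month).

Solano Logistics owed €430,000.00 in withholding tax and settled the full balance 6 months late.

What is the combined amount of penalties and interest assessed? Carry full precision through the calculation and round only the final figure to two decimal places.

Penalty (uncapped): 6 × 1.75% × €430,000.00 = €45,150.00; cap = 10% × €430,000.00 = €43,000.00 → penalty = €43,000.00
Interest: €430,000.00 × ((1 + 0.014)^6 − 1) = €430,000.00 × 0.0869955… = €37,408.0476…
Penalties + interest = €43,000.0000 + €37,408.0476… = €80,408.05

€80,408.05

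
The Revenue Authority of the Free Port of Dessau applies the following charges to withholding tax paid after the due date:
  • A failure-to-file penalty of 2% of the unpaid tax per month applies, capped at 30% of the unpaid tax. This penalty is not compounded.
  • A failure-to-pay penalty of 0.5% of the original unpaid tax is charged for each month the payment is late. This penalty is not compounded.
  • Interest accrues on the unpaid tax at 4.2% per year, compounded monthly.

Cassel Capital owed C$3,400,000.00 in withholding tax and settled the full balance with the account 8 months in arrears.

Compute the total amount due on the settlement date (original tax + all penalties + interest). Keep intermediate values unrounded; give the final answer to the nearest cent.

Failure-to-file: 8 × 2% × C$3,400,000.00 = C$544,000.00 (under the 30% cap)
Failure-to-pay penalty = 0.5% × C$3,400,000.00 × 8 mo = C$136,000.00
Interest (4.2%/yr ÷ 12 = 0.35%/month): C$3,400,000.00 × ((1 + 0.0035)^8 − 1) = C$96,374.3992…
Total = C$3,400,000.00 + C$680,000.0000 + C$96,374.3992… = C$4,176,374.40

C$4,176,374.40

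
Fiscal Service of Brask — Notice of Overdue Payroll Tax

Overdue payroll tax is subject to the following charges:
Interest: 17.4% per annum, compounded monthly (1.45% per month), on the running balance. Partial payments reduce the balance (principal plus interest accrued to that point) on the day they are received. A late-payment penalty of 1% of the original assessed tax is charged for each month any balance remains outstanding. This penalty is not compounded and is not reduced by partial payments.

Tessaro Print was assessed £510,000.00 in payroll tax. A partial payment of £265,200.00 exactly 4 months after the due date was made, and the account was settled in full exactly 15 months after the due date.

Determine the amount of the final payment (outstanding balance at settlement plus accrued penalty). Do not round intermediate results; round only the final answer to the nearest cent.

Balance at month 4: £510,000.0000 × (1 + 0.0145)^4 = £540,229.6067…
After £265,200.00 payment: £540,229.6067… − £265,200.00 = £275,029.6067…
Balance at month 15: £275,029.6067… × (1 + 0.0145)^11 = £322,219.6436…
Penalty: 15 × 1% × £510,000.00 = £76,500.00
Final settlement = outstanding balance + penalty = £322,219.6436… + £76,500.00 = £398,719.64

£398,719.64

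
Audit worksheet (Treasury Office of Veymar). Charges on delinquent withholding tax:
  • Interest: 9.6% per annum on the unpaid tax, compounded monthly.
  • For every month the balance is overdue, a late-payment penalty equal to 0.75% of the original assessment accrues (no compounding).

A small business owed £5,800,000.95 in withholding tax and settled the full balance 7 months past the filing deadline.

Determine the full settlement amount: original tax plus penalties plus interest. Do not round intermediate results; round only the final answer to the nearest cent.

Late-payment penalty: 7 × 0.75% × £5,800,000.95 = £304,500.05…
Interest (9.6%/yr ÷ 12 = 0.8%/month): £5,800,000.95 × ((1 + 0.008)^7 − 1) = £332,700.0260…
Total = £5,800,000.95 + £304,500.0499… + £332,700.0260… = £6,437,201.03

£6,437,201.03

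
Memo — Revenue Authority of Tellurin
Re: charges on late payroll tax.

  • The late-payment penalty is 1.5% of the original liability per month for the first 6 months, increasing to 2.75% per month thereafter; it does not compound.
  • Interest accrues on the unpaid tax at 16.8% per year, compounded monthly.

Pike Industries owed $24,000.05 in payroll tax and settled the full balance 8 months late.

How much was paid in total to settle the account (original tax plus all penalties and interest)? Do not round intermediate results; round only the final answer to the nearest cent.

Penalty, months 1–6: 6 × 1.5% × $24,000.05 = $2,160.00…
Penalty, months 7–8: 2 × 2.75% × $24,000.05 = $1,320.00…
Interest (16.8%/yr ÷ 12 = 1.4%/month): $24,000.05 × ((1 + 0.014)^8 − 1) = $2,823.4711…
Total = $24,000.05 + $3,480.0073… + $2,823.4711… = $30,303.53

$30,303.53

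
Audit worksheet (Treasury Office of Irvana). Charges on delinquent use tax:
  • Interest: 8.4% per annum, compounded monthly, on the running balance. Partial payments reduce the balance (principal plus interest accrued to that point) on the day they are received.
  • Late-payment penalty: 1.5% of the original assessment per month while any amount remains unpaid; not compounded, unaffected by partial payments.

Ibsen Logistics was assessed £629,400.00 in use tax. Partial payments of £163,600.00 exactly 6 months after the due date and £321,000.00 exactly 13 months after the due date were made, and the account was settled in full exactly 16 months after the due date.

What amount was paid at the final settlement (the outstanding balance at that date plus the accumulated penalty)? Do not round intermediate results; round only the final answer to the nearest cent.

£351,565.51

Monthly rate = 8.4% ÷ 12 = 0.7%
Balance at month 6: £629,400.0000 × (1 + 0.007)^6 = £656,301.7494…
After £163,600.00 payment: £656,301.7494… − £163,600.00 = £492,701.7494…
Balance at month 13: £492,701.7494… × (1 + 0.007)^7 = £517,357.0817…
After £321,000.00 payment: £517,357.0817… − £321,000.00 = £196,357.0817…
Balance at month 16: £196,357.0817… × (1 + 0.007)^3 = £200,509.5123…
Penalty: 16 × 1.5% × £629,400.00 = £151,056.00
Final settlement = outstanding balance + penalty = £200,509.5123… + £151,056.00 = £351,565.51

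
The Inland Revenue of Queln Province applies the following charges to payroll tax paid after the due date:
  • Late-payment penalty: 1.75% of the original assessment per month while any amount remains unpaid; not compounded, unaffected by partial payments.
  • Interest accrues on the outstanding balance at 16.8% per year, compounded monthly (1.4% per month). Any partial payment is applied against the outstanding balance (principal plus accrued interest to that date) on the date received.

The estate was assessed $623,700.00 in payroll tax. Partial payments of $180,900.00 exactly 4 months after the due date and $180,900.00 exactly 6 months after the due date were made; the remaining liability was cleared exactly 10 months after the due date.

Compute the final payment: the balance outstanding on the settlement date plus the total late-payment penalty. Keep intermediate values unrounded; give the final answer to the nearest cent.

Balance at month 4: $623,700.0000 × (1 + 0.014)^4 = $659,367.5409…
After $180,900.00 payment: $659,367.5409… − $180,900.00 = $478,467.5409…
Balance at month 6: $478,467.5409… × (1 + 0.014)^2 = $491,958.4117…
After $180,900.00 payment: $491,958.4117… − $180,900.00 = $311,058.4117…
Balance at month 10: $311,058.4117… × (1 + 0.014)^4 = $328,846.9135…
Penalty: 10 × 1.75% × $623,700.00 = $109,147.50
Final settlement = outstanding balance + penalty = $328,846.9135… + $109,147.50 = $437,994.41

$437,994.41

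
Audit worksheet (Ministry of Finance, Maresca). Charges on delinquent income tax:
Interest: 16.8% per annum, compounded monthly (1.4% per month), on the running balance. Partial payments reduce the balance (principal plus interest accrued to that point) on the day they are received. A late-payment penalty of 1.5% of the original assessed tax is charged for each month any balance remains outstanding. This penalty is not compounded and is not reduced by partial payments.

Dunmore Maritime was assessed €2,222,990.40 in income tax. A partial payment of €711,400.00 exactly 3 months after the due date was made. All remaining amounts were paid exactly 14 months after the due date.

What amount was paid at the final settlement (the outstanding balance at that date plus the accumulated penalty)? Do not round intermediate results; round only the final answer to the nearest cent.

Balance at month 3: €2,222,990.4000 × (1 + 0.014)^3 = €2,317,669.2150…
After €711,400.00 payment: €2,317,669.2150… − €711,400.00 = €1,606,269.2150…
Balance at month 14: €1,606,269.2150… × (1 + 0.014)^11 = €1,871,698.2786…
Penalty: 14 × 1.5% × €2,222,990.40 = €466,827.98…
Final settlement = outstanding balance + penalty = €1,871,698.2786… + €466,827.98… = €2,338,526.26

€2,338,526.26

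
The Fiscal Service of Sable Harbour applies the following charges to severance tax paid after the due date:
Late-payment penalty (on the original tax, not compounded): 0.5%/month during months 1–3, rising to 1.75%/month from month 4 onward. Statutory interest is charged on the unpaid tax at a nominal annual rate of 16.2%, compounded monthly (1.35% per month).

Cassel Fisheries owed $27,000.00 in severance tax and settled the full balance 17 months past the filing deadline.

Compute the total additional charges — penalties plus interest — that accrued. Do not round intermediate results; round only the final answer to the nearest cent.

Penalty, months 1–3: 3 × 0.5% × $27,000.00 = $405.00
Penalty, months 4–17: 14 × 1.75% × $27,000.00 = $6,615.00
Interest: $27,000.00 × ((1 + 0.0135)^17 − 1) = $27,000.00 × 0.2560410… = $6,913.1059…
Penalties + interest = $7,020.0000 + $6,913.1059… = $13,933.11

$13,933.11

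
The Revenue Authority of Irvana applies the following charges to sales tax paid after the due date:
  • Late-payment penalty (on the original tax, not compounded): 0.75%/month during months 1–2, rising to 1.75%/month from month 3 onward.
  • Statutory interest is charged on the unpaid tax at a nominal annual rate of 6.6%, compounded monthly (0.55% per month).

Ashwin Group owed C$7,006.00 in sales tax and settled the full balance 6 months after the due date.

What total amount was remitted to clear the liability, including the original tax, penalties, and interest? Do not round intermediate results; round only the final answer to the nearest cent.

Penalty, months 1–2: 2 × 0.75% × C$7,006.00 = C$105.09
Penalty, months 3–6: 4 × 1.75% × C$7,006.00 = C$490.42
Interest: C$7,006.00 × ((1 + 0.0055)^6 − 1) = C$7,006.00 × 0.0334571… = C$234.4004…
Total = C$7,006.00 + C$595.5100 + C$234.4004… = C$7,835.91

C$7,835.91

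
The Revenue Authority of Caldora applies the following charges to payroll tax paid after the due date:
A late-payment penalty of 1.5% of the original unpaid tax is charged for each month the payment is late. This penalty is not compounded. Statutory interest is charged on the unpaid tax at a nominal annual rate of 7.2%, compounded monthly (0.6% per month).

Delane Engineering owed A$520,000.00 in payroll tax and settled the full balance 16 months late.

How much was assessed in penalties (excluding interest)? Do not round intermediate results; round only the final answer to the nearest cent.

A$124,800.00

Late-payment penalty = 1.5% × A$520,000.00 × 16 mo = A$124,800.00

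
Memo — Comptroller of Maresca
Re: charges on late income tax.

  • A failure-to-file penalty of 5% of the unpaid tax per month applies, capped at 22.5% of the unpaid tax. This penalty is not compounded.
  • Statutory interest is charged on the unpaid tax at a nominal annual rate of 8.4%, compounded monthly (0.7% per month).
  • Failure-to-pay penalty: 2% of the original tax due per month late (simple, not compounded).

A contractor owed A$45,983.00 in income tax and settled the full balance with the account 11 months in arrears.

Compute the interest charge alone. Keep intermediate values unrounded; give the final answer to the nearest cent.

Interest: A$45,983.00 × ((1 + 0.007)^11 − 1) = A$45,983.00 × 0.0797524… = A$3,667.2544…

A$3,667.25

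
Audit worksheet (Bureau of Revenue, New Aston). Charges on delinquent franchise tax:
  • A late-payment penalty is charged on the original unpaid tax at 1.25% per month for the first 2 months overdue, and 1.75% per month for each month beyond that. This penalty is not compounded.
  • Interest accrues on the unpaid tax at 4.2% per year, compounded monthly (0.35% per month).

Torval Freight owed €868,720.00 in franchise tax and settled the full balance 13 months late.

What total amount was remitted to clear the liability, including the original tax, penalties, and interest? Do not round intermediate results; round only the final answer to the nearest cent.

Penalty, months 1–2: 2 × 1.25% × €868,720.00 = €21,718.00
Penalty, months 3–13: 11 × 1.75% × €868,720.00 = €167,228.60
Interest: €868,720.00 × ((1 + 0.0035)^13 − 1) = €868,720.00 × 0.0464679… = €40,367.5682…
Total = €868,720.00 + €188,946.6000 + €40,367.5682… = €1,098,034.17

€1,098,034.17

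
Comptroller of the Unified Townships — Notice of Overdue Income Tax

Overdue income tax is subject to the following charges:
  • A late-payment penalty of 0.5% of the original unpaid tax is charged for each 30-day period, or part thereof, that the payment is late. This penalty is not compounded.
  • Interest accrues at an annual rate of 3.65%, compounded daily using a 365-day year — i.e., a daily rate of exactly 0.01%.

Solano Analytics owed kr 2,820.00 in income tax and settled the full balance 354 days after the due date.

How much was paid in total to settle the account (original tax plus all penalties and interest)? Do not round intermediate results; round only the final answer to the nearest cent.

Penalty periods: ⌈354/30⌉ = 12; penalty = 12 × 0.5% × kr 2,820.00 = kr 169.20
Interest: kr 2,820.00 × ((1 + 0.0001)^354 − 1) = kr 2,820.00 × 0.03603221… = kr 101.6108…
Total = kr 2,820.00 + kr 169.2000 + kr 101.6108… = kr 3,090.81

kr 3,090.81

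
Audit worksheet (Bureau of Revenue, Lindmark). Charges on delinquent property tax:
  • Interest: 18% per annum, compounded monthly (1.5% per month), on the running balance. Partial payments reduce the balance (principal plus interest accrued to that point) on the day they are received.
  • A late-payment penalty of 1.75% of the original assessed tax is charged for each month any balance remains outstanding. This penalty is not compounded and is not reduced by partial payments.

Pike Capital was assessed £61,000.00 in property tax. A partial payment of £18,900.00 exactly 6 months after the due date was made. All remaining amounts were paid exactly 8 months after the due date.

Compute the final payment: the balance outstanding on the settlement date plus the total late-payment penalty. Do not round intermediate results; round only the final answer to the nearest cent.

Balance at month 6: £61,000.0000 × (1 + 0.015)^6 = £66,700.0391…
After £18,900.00 payment: £66,700.0391… − £18,900.00 = £47,800.0391…
Balance at month 8: £47,800.0391… × (1 + 0.015)^2 = £49,244.7953…
Penalty: 8 × 1.75% × £61,000.00 = £8,540.00
Final settlement = outstanding balance + penalty = £49,244.7953… + £8,540.00 = £57,784.80

£57,784.80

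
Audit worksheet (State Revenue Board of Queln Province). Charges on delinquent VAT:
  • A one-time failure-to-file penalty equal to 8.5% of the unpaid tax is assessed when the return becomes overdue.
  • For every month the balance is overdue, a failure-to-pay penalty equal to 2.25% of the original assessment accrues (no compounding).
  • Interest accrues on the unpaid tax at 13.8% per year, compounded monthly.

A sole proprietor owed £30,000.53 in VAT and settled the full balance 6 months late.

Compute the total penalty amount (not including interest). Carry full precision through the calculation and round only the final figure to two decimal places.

Failure-to-file penalty: 8.5% × £30,000.53 = £2,550.05…
Failure-to-pay penalty: 6 × 2.25% × £30,000.53 = £4,050.07…
Total penalty = £2,550.05… + £4,050.07… = £6,600.12

£6,600.12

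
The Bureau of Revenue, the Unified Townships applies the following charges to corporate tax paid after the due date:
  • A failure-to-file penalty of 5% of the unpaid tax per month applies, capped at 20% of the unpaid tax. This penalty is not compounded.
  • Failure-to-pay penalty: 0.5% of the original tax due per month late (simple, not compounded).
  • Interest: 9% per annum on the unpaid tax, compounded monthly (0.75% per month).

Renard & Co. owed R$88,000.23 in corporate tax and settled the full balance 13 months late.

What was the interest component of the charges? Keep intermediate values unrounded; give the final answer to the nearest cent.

Interest: R$88,000.23 × ((1 + 0.0075)^13 − 1) = R$88,000.23 × 0.1020104… = R$8,976.9430…

R$8,976.94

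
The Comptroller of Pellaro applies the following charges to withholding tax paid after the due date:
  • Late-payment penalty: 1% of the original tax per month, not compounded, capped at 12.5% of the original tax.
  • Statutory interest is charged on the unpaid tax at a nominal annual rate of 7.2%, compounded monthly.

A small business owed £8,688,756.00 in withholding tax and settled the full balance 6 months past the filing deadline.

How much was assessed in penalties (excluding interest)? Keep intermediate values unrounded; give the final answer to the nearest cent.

£521,325.36

Penalty: 6 × 1% × £8,688,756.00 = £521,325.36 (below the 12.5% cap of £1,086,094.50)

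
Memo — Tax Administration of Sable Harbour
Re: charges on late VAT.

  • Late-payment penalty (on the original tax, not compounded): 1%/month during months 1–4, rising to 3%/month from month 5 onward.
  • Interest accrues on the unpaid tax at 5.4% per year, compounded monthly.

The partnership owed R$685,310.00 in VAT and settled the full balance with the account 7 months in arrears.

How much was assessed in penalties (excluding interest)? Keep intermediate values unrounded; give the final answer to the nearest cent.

Penalty, months 1–4: 4 × 1% × R$685,310.00 = R$27,412.40
Penalty, months 5–7: 3 × 3% × R$685,310.00 = R$61,677.90
Total penalty = R$27,412.40 + R$61,677.90 = R$89,090.30

R$89,090.30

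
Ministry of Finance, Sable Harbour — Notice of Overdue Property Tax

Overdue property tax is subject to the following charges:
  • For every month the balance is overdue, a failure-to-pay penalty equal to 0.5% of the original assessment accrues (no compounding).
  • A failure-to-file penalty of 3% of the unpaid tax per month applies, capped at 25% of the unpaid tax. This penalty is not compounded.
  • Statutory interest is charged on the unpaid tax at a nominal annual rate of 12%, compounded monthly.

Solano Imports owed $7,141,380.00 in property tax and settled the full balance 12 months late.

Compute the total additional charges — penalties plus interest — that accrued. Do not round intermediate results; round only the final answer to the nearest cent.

Failure-to-file: 12 × 3% × $7,141,380.00 = $2,570,896.80, capped at 25% × $7,141,380.00 = $1,785,345.00
Failure-to-pay penalty = 0.5% × $7,141,380.00 × 12 mo = $428,482.80
Interest (12%/yr ÷ 12 = 1%/month): $7,141,380.00 × ((1 + 0.01)^12 − 1) = $905,705.7337…
Penalties + interest = $2,213,827.8000 + $905,705.7337… = $3,119,533.53

$3,119,533.53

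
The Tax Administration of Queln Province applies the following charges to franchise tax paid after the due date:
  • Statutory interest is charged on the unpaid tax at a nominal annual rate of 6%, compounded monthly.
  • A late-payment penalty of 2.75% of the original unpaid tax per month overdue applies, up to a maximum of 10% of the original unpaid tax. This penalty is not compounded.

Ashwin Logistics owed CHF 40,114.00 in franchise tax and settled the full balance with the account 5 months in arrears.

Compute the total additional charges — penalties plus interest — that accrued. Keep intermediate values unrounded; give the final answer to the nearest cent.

Penalty (uncapped): 5 × 2.75% × CHF 40,114.00 = CHF 5,515.68…; cap = 10% × CHF 40,114.00 = CHF 4,011.40 → penalty = CHF 4,011.40
Interest (6%/yr ÷ 12 = 0.5%/month): CHF 40,114.00 × ((1 + 0.005)^5 − 1) = CHF 1,012.9288…
Penalties + interest = CHF 4,011.4000 + CHF 1,012.9288… = CHF 5,024.33

CHF 5,024.33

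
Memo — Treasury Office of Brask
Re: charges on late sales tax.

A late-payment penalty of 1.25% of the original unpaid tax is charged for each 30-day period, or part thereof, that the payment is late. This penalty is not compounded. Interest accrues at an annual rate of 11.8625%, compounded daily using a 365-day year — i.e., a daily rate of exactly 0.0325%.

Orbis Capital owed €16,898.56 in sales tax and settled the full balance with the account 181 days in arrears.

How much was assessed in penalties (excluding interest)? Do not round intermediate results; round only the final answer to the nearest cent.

Penalty periods: ⌈181/30⌉ = 7; penalty = 7 × 1.25% × €16,898.56 = €1,478.62…

€1,478.62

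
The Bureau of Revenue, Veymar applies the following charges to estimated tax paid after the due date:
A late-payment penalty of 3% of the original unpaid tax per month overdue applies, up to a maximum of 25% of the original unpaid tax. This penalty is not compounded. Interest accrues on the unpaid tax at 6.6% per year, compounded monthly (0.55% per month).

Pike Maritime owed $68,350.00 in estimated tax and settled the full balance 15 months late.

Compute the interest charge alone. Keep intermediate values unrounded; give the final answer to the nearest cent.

$5,861.23

Interest: $68,350.00 × ((1 + 0.0055)^15 − 1) = $68,350.00 × 0.0857532… = $5,861.2322…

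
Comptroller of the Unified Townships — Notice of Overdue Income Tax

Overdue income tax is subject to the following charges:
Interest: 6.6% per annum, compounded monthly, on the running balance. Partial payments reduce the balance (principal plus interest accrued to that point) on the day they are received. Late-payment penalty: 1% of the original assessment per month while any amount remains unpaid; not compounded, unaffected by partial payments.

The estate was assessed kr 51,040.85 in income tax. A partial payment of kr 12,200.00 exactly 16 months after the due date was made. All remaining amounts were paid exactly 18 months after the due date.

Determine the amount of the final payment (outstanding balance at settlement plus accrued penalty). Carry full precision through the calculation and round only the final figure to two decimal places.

Monthly rate = 6.6% ÷ 12 = 0.55%
Balance at month 16: kr 51,040.8500 × (1 + 0.0055)^16 = kr 55,722.5647…
After kr 12,200.00 payment: kr 55,722.5647… − kr 12,200.00 = kr 43,522.5647…
Balance at month 18: kr 43,522.5647… × (1 + 0.0055)^2 = kr 44,002.6295…
Penalty: 18 × 1% × kr 51,040.85 = kr 9,187.35…
Final settlement = outstanding balance + penalty = kr 44,002.6295… + kr 9,187.35… = kr 53,189.98

kr 53,189.98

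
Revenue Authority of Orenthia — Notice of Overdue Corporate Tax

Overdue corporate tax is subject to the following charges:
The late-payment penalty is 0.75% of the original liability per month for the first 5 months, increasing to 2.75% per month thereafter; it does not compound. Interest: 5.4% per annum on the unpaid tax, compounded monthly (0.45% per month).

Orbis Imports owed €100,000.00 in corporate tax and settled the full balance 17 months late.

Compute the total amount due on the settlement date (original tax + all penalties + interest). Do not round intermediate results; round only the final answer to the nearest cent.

Penalty, months 1–5: 5 × 0.75% × €100,000.00 = €3,750.00
Penalty, months 6–17: 12 × 2.75% × €100,000.00 = €33,000.00
Interest: €100,000.00 × ((1 + 0.0045)^17 − 1) = €100,000.00 × 0.0793170… = €7,931.6952…
Total = €100,000.00 + €36,750.0000 + €7,931.6952… = €144,681.70

€144,681.70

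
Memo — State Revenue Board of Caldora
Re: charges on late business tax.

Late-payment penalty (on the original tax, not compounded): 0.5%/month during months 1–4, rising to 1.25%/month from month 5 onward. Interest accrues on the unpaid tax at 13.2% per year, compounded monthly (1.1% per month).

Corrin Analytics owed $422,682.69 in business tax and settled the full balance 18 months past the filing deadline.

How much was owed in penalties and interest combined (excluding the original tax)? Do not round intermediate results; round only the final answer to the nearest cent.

Penalty, months 1–4: 4 × 0.5% × $422,682.69 = $8,453.65…
Penalty, months 5–18: 14 × 1.25% × $422,682.69 = $73,969.47…
Interest: $422,682.69 × ((1 + 0.011)^18 − 1) = $422,682.69 × 0.2176453… = $91,994.9055…
Penalties + interest = $82,423.1246… + $91,994.9055… = $174,418.03

$174,418.03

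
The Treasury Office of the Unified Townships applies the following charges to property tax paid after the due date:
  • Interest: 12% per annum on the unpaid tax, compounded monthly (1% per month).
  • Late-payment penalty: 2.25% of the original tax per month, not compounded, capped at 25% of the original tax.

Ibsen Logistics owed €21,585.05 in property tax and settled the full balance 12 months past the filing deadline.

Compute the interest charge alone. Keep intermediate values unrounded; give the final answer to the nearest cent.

Interest: €21,585.05 × ((1 + 0.01)^12 − 1) = €21,585.05 × 0.1268250… = €2,737.5246…

€2,737.52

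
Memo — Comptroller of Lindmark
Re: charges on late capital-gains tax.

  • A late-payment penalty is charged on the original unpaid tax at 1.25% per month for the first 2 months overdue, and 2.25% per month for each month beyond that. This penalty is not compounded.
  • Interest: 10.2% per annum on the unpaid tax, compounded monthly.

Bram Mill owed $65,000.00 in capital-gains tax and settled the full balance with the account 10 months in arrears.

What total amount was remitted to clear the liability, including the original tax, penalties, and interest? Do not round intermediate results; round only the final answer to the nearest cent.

Penalty, months 1–2: 2 × 1.25% × $65,000.00 = $1,625.00
Penalty, months 3–10: 8 × 2.25% × $65,000.00 = $11,700.00
Interest (10.2%/yr ÷ 12 = 0.85%/month): $65,000.00 × ((1 + 0.0085)^10 − 1) = $5,741.1934…
Total = $65,000.00 + $13,325.0000 + $5,741.1934… = $84,066.19

$84,066.19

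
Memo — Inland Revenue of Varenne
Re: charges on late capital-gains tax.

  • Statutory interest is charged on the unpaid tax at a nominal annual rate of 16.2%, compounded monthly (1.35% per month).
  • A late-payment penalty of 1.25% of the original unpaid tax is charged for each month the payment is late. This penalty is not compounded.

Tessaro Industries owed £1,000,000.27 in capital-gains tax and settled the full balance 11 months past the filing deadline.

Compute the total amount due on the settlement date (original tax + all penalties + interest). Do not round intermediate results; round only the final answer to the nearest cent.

Late-payment penalty: 11 × 1.25% × £1,000,000.27 = £137,500.04…
Interest: £1,000,000.27 × ((1 + 0.0135)^11 − 1) = £1,000,000.27 × 0.1589409… = £158,940.9257…
Total = £1,000,000.27 + £137,500.0371… + £158,940.9257… = £1,296,441.23

£1,296,441.23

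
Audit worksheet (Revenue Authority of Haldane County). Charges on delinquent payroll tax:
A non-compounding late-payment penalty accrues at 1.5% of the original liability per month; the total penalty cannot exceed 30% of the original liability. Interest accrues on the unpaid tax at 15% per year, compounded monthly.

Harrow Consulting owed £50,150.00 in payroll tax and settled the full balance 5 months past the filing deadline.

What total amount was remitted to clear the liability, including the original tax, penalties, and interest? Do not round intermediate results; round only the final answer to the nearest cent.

£57,124.97

Penalty: 5 × 1.5% × £50,150.00 = £3,761.25 (below the 30% cap of £15,045.00)
Interest (15%/yr ÷ 12 = 1.25%/month): £50,150.00 × ((1 + 0.0125)^5 − 1) = £3,213.7200…
Total = £50,150.00 + £3,761.2500 + £3,213.7200… = £57,124.97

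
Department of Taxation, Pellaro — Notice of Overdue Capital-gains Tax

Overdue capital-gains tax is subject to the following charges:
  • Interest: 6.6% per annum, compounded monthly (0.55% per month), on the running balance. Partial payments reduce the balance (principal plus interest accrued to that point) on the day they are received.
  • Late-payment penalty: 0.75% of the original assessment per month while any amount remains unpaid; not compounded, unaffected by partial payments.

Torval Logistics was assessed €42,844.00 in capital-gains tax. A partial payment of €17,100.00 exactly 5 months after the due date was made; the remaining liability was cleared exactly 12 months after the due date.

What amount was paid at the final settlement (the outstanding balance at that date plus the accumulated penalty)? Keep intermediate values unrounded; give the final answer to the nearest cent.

Balance at month 5: €42,844.0000 × (1 + 0.0055)^5 = €44,035.2418…
After €17,100.00 payment: €44,035.2418… − €17,100.00 = €26,935.2418…
Balance at month 12: €26,935.2418… × (1 + 0.0055)^7 = €27,989.5169…
Penalty: 12 × 0.75% × €42,844.00 = €3,855.96
Final settlement = outstanding balance + penalty = €27,989.5169… + €3,855.96 = €31,845.48

€31,845.48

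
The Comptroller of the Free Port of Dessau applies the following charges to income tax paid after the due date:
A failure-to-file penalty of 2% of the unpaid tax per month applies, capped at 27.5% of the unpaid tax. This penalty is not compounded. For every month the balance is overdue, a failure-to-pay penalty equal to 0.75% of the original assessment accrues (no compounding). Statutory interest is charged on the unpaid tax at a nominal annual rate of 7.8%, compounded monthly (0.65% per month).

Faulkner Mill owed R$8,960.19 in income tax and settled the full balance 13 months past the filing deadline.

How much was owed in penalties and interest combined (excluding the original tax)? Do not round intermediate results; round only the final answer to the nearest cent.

Failure-to-file: 13 × 2% × R$8,960.19 = R$2,329.65… (under the 27.5% cap)
Failure-to-pay penalty: 13 × 0.75% × R$8,960.19 = R$873.62…
Interest: R$8,960.19 × ((1 + 0.0065)^13 − 1) = R$8,960.19 × 0.0878753… = R$787.3797…
Penalties + interest = R$3,203.2679… + R$787.3797… = R$3,990.65

R$3,990.65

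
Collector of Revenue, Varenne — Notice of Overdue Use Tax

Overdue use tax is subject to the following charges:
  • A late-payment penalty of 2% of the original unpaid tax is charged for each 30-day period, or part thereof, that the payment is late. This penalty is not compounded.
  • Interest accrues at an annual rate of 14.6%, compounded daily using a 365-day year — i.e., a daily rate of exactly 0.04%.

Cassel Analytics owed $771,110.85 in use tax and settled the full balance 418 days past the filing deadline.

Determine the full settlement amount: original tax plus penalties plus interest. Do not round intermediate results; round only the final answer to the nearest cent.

Penalty periods: ⌈418/30⌉ = 14; penalty = 14 × 2% × $771,110.85 = $215,911.04…
Interest: $771,110.85 × ((1 + 0.0004)^418 − 1) = $771,110.85 × 0.18195113… = $140,304.4868…
Total = $771,110.85 + $215,911.0380 + $140,304.4868… = $1,127,326.37

$1,127,326.37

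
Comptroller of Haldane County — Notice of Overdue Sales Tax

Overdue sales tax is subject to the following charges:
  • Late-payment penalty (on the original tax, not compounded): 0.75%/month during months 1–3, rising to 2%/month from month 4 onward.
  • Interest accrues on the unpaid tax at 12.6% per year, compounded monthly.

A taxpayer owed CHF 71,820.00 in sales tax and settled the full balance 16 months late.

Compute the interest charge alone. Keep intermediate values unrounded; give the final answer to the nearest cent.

Interest (12.6%/yr ÷ 12 = 1.05%/month): CHF 71,820.00 × ((1 + 0.0105)^16 − 1) = CHF 13,064.1270…

CHF 13,064.13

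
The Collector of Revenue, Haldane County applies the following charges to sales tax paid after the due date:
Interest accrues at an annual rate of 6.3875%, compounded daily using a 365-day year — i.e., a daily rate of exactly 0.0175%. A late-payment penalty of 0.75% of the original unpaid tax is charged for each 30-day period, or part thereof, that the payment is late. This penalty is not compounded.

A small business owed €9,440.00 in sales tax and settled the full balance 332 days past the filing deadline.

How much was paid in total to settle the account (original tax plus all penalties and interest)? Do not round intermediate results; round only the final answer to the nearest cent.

Penalty periods: ⌈332/30⌉ = 12; penalty = 12 × 0.75% × €9,440.00 = €849.60
Interest: €9,440.00 × ((1 + 0.000175)^332 − 1) = €9,440.00 × 0.05981559… = €564.6591…
Total = €9,440.00 + €849.6000 + €564.6591… = €10,854.26

€10,854.26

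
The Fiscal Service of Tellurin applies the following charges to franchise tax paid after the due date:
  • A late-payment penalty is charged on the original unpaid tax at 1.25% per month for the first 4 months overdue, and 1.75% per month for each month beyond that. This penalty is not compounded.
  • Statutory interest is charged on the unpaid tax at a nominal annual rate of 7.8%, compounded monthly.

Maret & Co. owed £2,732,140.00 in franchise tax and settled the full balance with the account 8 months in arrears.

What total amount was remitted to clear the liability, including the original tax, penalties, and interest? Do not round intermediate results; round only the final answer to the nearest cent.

£3,205,342.56

Penalty, months 1–4: 4 × 1.25% × £2,732,140.00 = £136,607.00
Penalty, months 5–8: 4 × 1.75% × £2,732,140.00 = £191,249.80
Interest (7.8%/yr ÷ 12 = 0.65%/month): £2,732,140.00 × ((1 + 0.0065)^8 − 1) = £145,345.7624…
Total = £2,732,140.00 + £327,856.8000 + £145,345.7624… = £3,205,342.56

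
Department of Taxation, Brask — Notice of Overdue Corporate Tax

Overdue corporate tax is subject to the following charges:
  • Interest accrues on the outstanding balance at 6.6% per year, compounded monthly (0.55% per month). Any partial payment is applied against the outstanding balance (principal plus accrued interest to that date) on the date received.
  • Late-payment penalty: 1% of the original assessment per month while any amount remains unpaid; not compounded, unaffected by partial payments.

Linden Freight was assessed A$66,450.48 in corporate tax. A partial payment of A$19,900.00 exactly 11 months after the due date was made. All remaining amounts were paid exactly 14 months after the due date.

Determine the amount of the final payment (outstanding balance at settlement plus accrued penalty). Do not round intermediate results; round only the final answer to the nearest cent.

A$60,827.08

Balance at month 11: A$66,450.4800 × (1 + 0.0055)^11 = A$70,583.1354…
After A$19,900.00 payment: A$70,583.1354… − A$19,900.00 = A$50,683.1354…
Balance at month 14: A$50,683.1354… × (1 + 0.0055)^3 = A$51,524.0151…
Penalty: 14 × 1% × A$66,450.48 = A$9,303.07…
Final settlement = outstanding balance + penalty = A$51,524.0151… + A$9,303.07… = A$60,827.08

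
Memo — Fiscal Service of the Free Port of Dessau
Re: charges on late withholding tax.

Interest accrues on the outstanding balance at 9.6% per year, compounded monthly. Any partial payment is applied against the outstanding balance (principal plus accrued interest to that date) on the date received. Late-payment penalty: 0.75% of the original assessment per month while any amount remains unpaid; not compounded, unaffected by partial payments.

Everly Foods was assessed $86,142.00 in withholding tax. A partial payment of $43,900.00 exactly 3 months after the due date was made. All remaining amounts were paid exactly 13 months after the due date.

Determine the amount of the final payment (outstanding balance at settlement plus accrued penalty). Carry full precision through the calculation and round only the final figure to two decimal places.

Monthly rate = 9.6% ÷ 12 = 0.8%
Balance at month 3: $86,142.0000 × (1 + 0.008)^3 = $88,225.9914…
After $43,900.00 payment: $88,225.9914… − $43,900.00 = $44,325.9914…
Balance at month 13: $44,325.9914… × (1 + 0.008)^10 = $48,002.4914…
Penalty: 13 × 0.75% × $86,142.00 = $8,398.85…
Final settlement = outstanding balance + penalty = $48,002.4914… + $8,398.85… = $56,401.34

$56,401.34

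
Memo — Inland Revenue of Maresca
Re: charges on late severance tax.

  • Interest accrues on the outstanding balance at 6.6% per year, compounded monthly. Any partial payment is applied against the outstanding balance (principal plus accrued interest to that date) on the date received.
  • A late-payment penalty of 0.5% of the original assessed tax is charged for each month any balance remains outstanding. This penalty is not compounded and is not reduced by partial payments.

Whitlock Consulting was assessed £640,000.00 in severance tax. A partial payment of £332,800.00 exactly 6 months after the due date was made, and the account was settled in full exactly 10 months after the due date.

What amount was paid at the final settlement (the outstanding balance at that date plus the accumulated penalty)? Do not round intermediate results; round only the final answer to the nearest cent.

Monthly rate = 6.6% ÷ 12 = 0.55%
Balance at month 6: £640,000.0000 × (1 + 0.0055)^6 = £661,412.5384…
After £332,800.00 payment: £661,412.5384… − £332,800.00 = £328,612.5384…
Balance at month 10: £328,612.5384… × (1 + 0.0055)^4 = £335,901.8764…
Penalty: 10 × 0.5% × £640,000.00 = £32,000.00
Final settlement = outstanding balance + penalty = £335,901.8764… + £32,000.00 = £367,901.88

£367,901.88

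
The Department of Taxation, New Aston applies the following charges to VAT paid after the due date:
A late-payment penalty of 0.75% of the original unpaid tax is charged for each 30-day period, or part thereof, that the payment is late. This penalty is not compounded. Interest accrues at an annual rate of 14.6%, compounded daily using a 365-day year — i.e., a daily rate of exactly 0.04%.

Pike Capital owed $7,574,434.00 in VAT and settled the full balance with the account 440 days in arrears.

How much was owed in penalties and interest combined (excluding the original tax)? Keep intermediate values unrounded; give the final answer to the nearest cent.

$2,309,415.36

Penalty periods: ⌈440/30⌉ = 15; penalty = 15 × 0.75% × $7,574,434.00 = $852,123.83…
Interest: $7,574,434.00 × ((1 + 0.0004)^440 − 1) = $7,574,434.00 × 0.19239610… = $1,457,291.5368…
Penalties + interest = $852,123.8250 + $1,457,291.5368… = $2,309,415.36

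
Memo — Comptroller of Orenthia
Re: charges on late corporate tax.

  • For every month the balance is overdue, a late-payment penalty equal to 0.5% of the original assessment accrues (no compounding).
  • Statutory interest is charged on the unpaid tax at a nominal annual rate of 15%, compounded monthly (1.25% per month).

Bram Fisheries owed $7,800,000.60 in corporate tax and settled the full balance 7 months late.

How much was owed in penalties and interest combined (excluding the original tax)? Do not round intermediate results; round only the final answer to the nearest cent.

$981,633.74

Late-payment penalty = 0.5% × $7,800,000.60 × 7 mo = $273,000.02…
Interest: $7,800,000.60 × ((1 + 0.0125)^7 − 1) = $7,800,000.60 × 0.0908505… = $708,633.7229…
Penalties + interest = $273,000.0210 + $708,633.7229… = $981,633.74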